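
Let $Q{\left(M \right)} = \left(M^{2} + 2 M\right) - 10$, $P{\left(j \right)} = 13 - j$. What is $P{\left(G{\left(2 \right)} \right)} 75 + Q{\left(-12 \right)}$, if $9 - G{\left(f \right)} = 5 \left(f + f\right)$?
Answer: $1910$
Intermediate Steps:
$G{\left(f \right)} = 9 - 10 f$ ($G{\left(f \right)} = 9 - 5 \left(f + f\right) = 9 - 5 \cdot 2 f = 9 - 10 f$)
$Q{\left(M \right)} = -10 + M^{2} + 2 M$
$P{\left(G{\left(2 \right)} \right)} 75 + Q{\left(-12 \right)} = \left(13 - \left(9 - 20\right)\right) 75 + \left(-10 + \left(-12\right)^{2} + 2 \left(-12\right)\right) = \left(13 - \left(9 - 20\right)\right) 75 - -110 = \left(13 - -11\right) 75 + 110 = \left(13 + 11\right) 75 + 110 = 24 \cdot 75 + 110 = 1800 + 110 = 1910$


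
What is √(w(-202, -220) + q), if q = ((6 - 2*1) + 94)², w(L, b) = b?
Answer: 2*√2346 ≈ 96.871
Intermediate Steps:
q = 9604 (q = ((6 - 2) + 94)² = (4 + 94)² = 98² = 9604)
√(w(-202, -220) + q) = √(-220 + 9604) = √9384 = 2*√2346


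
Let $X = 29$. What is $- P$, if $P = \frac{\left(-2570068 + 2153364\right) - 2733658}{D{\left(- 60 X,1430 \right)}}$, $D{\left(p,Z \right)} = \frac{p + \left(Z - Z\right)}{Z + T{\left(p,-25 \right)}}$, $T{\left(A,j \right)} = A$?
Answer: $\frac{48830611}{87} \approx 5.6127 \cdot 10^{5}$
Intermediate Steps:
$D{\left(p,Z \right)} = \frac{p}{Z + p}$ ($D{\left(p,Z \right)} = \frac{p + \left(Z - Z\right)}{Z + p} = \frac{p + 0}{Z + p} = \frac{p}{Z + p}$)
$P = - \frac{48830611}{87}$ ($P = \frac{\left(-2570068 + 2153364\right) - 2733658}{\left(-60\right) 29 \frac{1}{1430 - 1740}} = \frac{-416704 - 2733658}{\left(-1740\right) \frac{1}{1430 - 1740}} = - \frac{3150362}{\left(-1740\right) \frac{1}{-310}} = - \frac{3150362}{\left(-1740\right) \left(- \frac{1}{310}\right)} = - \frac{3150362}{\frac{174}{31}} = \left(-3150362\right) \frac{31}{174} = - \frac{48830611}{87} \approx -5.6127 \cdot 10^{5}$)
$- P = \left(-1\right) \left(- \frac{48830611}{87}\right) = \frac{48830611}{87}$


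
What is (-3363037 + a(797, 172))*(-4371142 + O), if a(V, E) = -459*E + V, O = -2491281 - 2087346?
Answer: 30797837685572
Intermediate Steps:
O = -4578627
a(V, E) = V - 459*E
(-3363037 + a(797, 172))*(-4371142 + O) = (-3363037 + (797 - 459*172))*(-4371142 - 4578627) = (-3363037 + (797 - 78948))*(-8949769) = (-3363037 - 78151)*(-8949769) = -3441188*(-8949769) = 30797837685572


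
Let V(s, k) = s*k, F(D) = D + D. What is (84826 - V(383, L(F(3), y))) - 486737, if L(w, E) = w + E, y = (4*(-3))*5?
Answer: -381229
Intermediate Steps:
y = -60 (y = -12*5 = -60)
F(D) = 2*D
L(w, E) = E + w
V(s, k) = k*s
(84826 - V(383, L(F(3), y))) - 486737 = (84826 - (-60 + 2*3)*383) - 486737 = (84826 - (-60 + 6)*383) - 486737 = (84826 - (-54)*383) - 486737 = (84826 - 1*(-20682)) - 486737 = (84826 + 20682) - 486737 = 105508 - 486737 = -381229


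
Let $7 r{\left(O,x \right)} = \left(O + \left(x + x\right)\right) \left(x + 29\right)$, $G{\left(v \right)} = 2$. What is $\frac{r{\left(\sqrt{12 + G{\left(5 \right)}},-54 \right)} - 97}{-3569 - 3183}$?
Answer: $- \frac{2021}{47264} + \frac{25 \sqrt{14}}{47264} \approx -0.040781$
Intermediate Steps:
$r{\left(O,x \right)} = \frac{\left(29 + x\right) \left(O + 2 x\right)}{7}$ ($r{\left(O,x \right)} = \frac{\left(O + \left(x + x\right)\right) \left(x + 29\right)}{7} = \frac{\left(O + 2 x\right) \left(29 + x\right)}{7} = \frac{\left(29 + x\right) \left(O + 2 x\right)}{7}$)
$\frac{r{\left(\sqrt{12 + G{\left(5 \right)}},-54 \right)} - 97}{-3569 - 3183} = \frac{\left(\frac{2 \left(-54\right)^{2}}{7} + \frac{29 \sqrt{12 + 2}}{7} + \frac{58}{7} \left(-54\right) + \frac{1}{7} \sqrt{12 + 2} \left(-54\right)\right) - 97}{-3569 - 3183} = \frac{\left(\frac{2}{7} \cdot 2916 + \frac{29 \sqrt{14}}{7} - \frac{3132}{7} + \frac{1}{7} \sqrt{14} \left(-54\right)\right) - 97}{-6752} = \left(\left(\frac{5832}{7} + \frac{29 \sqrt{14}}{7} - \frac{3132}{7} - \frac{54 \sqrt{14}}{7}\right) - 97\right) \left(- \frac{1}{6752}\right) = \left(\left(\frac{2700}{7} - \frac{25 \sqrt{14}}{7}\right) - 97\right) \left(- \frac{1}{6752}\right) = \left(\frac{2021}{7} - \frac{25 \sqrt{14}}{7}\right) \left(- \frac{1}{6752}\right) = - \frac{2021}{47264} + \frac{25 \sqrt{14}}{47264}$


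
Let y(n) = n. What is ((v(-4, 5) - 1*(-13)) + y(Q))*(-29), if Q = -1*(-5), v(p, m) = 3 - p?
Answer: -725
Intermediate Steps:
Q = 5
((v(-4, 5) - 1*(-13)) + y(Q))*(-29) = (((3 - 1*(-4)) - 1*(-13)) + 5)*(-29) = (((3 + 4) + 13) + 5)*(-29) = ((7 + 13) + 5)*(-29) = (20 + 5)*(-29) = 25*(-29) = -725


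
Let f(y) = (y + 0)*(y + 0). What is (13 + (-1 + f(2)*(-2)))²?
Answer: 16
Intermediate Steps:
f(y) = y² (f(y) = y*y = y²)
(13 + (-1 + f(2)*(-2)))² = (13 + (-1 + 2²*(-2)))² = (13 + (-1 + 4*(-2)))² = (13 + (-1 - 8))² = (13 - 9)² = 4² = 16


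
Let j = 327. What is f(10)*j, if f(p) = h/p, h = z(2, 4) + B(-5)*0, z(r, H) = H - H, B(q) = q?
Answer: 0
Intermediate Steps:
z(r, H) = 0
h = 0 (h = 0 - 5*0 = 0 + 0 = 0)
f(p) = 0 (f(p) = 0/p = 0)
f(10)*j = 0*327 = 0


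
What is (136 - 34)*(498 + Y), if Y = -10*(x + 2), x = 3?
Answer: 45696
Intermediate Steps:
Y = -50 (Y = -10*(3 + 2) = -10*5 = -50)
(136 - 34)*(498 + Y) = (136 - 34)*(498 - 50) = 102*448 = 45696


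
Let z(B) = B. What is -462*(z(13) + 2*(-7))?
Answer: 462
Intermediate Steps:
-462*(z(13) + 2*(-7)) = -462*(13 + 2*(-7)) = -462*(13 - 14) = -462*(-1) = 462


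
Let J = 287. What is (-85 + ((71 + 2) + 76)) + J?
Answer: 351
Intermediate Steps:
(-85 + ((71 + 2) + 76)) + J = (-85 + ((71 + 2) + 76)) + 287 = (-85 + (73 + 76)) + 287 = (-85 + 149) + 287 = 64 + 287 = 351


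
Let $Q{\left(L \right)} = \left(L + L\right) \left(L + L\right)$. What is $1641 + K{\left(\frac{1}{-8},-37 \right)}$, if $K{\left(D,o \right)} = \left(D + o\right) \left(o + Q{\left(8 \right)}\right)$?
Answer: $- \frac{51915}{8} \approx -6489.4$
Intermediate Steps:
$Q{\left(L \right)} = 4 L^{2}$ ($Q{\left(L \right)} = 2 L 2 L = 4 L^{2}$)
$K{\left(D,o \right)} = \left(256 + o\right) \left(D + o\right)$ ($K{\left(D,o \right)} = \left(D + o\right) \left(o + 4 \cdot 8^{2}\right) = \left(D + o\right) \left(o + 4 \cdot 64\right) = \left(D + o\right) \left(o + 256\right) = \left(D + o\right) \left(256 + o\right) = \left(256 + o\right) \left(D + o\right)$)
$1641 + K{\left(\frac{1}{-8},-37 \right)} = 1641 + \left(\left(-37\right)^{2} + \frac{256}{-8} + 256 \left(-37\right) + \frac{1}{-8} \left(-37\right)\right) = 1641 + \left(1369 + 256 \left(- \frac{1}{8}\right) - 9472 - - \frac{37}{8}\right) = 1641 + \left(1369 - 32 - 9472 + \frac{37}{8}\right) = 1641 - \frac{65043}{8} = - \frac{51915}{8}$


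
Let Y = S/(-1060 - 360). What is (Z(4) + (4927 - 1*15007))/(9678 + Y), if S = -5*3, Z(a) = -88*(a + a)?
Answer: -3062656/2748555 ≈ -1.1143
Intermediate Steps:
Z(a) = -176*a
S = -15
Y = 3/284 (Y = -15/(-1060 - 360) = -15/(-1420) = -15*(-1/1420) = 3/284 ≈ 0.010563)
(Z(4) + (4927 - 1*15007))/(9678 + Y) = (-176*4 + (4927 - 1*15007))/(9678 + 3/284) = (-704 + (4927 - 15007))/(2748555/284) = (-704 - 10080)*(284/2748555) = -10784*284/2748555 = -3062656/2748555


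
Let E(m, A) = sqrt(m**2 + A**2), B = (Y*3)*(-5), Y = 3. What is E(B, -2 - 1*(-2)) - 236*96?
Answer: -22611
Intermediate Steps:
B = -45 (B = (3*3)*(-5) = 9*(-5) = -45)
E(m, A) = sqrt(A**2 + m**2)
E(B, -2 - 1*(-2)) - 236*96 = sqrt((-2 - 1*(-2))**2 + (-45)**2) - 236*96 = sqrt((-2 + 2)**2 + 2025) - 22656 = sqrt(0**2 + 2025) - 22656 = sqrt(0 + 2025) - 22656 = sqrt(2025) - 22656 = 45 - 22656 = -22611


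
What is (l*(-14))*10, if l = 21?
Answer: -2940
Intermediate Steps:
(l*(-14))*10 = (21*(-14))*10 = -294*10 = -2940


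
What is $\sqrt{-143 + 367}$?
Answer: $4 \sqrt{14} \approx 14.967$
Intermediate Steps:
$\sqrt{-143 + 367} = \sqrt{224} = 4 \sqrt{14}$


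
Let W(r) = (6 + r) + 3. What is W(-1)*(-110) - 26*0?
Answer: -880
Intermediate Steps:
W(r) = 9 + r
W(-1)*(-110) - 26*0 = (9 - 1)*(-110) - 26*0 = 8*(-110) + 0 = -880 + 0 = -880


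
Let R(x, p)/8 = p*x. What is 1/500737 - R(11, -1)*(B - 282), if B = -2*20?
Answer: -14188883631/500737 ≈ -28336.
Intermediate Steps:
R(x, p) = 8*p*x (R(x, p) = 8*(p*x) = 8*p*x)
B = -40
1/500737 - R(11, -1)*(B - 282) = 1/500737 - 8*(-1)*11*(-40 - 282) = 1/500737 - (-88)*(-322) = 1/500737 - 1*28336 = 1/500737 - 28336 = -14188883631/500737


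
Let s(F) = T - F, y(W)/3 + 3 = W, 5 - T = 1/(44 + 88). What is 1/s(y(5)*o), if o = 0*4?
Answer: 132/659 ≈ 0.20030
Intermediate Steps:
T = 659/132 (T = 5 - 1/(44 + 88) = 5 - 1/132 = 659/132 ≈ 4.9924)
o = 0
y(W) = -9 + 3*W
s(F) = 659/132 - F
1/s(y(5)*o) = 1/(659/132 - (-9 + 3*5)*0) = 1/(659/132 - (-9 + 15)*0) = 1/(659/132 - 6*0) = 1/(659/132 - 1*0) = 1/(659/132 + 0) = 1/(659/132) = 132/659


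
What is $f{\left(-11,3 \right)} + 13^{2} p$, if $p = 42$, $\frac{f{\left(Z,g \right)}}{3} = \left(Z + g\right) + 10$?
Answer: $7104$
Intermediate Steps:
$f{\left(Z,g \right)} = 30 + 3 Z + 3 g$ ($f{\left(Z,g \right)} = 3 \left(\left(Z + g\right) + 10\right) = 3 \left(10 + Z + g\right) = 30 + 3 Z + 3 g$)
$f{\left(-11,3 \right)} + 13^{2} p = \left(30 + 3 \left(-11\right) + 3 \cdot 3\right) + 13^{2} \cdot 42 = \left(30 - 33 + 9\right) + 169 \cdot 42 = 6 + 7098 = 7104$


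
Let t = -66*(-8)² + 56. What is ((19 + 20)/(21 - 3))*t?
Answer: -27092/3 ≈ -9030.7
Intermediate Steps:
t = -4168 (t = -66*64 + 56 = -4224 + 56 = -4168)
((19 + 20)/(21 - 3))*t = ((19 + 20)/(21 - 3))*(-4168) = (39/18)*(-4168) = (39*(1/18))*(-4168) = (13/6)*(-4168) = -27092/3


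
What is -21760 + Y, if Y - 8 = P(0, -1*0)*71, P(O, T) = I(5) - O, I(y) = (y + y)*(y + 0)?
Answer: -18202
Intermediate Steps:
I(y) = 2*y² (I(y) = (2*y)*y = 2*y²)
P(O, T) = 50 - O (P(O, T) = 2*5² - O = 2*25 - O = 50 - O)
Y = 3558 (Y = 8 + (50 - 1*0)*71 = 8 + (50 + 0)*71 = 8 + 50*71 = 8 + 3550 = 3558)
-21760 + Y = -21760 + 3558 = -18202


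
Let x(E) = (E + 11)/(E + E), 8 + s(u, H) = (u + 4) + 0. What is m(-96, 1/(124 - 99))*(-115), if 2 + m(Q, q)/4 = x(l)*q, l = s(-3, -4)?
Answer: 32384/35 ≈ 925.26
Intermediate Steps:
s(u, H) = -4 + u (s(u, H) = -8 + ((u + 4) + 0) = -8 + ((4 + u) + 0) = -8 + (4 + u) = -4 + u)
l = -7 (l = -4 - 3 = -7)
x(E) = (11 + E)/(2*E) (x(E) = (11 + E)/((2*E)) = (11 + E)*(1/(2*E)) = (11 + E)/(2*E))
m(Q, q) = -8 - 8*q/7 (m(Q, q) = -8 + 4*(((½)*(11 - 7)/(-7))*q) = -8 + 4*(((½)*(-⅐)*4)*q) = -8 + 4*(-2*q/7) = -8 - 8*q/7)
m(-96, 1/(124 - 99))*(-115) = (-8 - 8/(7*(124 - 99)))*(-115) = (-8 - 8/7/25)*(-115) = (-8 - 8/7*1/25)*(-115) = (-8 - 8/175)*(-115) = -1408/175*(-115) = 32384/35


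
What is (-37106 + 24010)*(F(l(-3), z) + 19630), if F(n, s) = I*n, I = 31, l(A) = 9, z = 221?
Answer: -260728264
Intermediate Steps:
F(n, s) = 31*n
(-37106 + 24010)*(F(l(-3), z) + 19630) = (-37106 + 24010)*(31*9 + 19630) = -13096*(279 + 19630) = -13096*19909 = -260728264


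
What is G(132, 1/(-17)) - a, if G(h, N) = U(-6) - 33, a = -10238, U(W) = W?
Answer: 10199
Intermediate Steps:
G(h, N) = -39 (G(h, N) = -6 - 33 = -39)
G(132, 1/(-17)) - a = -39 - 1*(-10238) = -39 + 10238 = 10199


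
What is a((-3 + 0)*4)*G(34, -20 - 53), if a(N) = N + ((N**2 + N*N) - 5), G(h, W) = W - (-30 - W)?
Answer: -31436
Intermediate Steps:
G(h, W) = 30 + 2*W (G(h, W) = W + (30 + W) = 30 + 2*W)
a(N) = -5 + N + 2*N**2 (a(N) = N + ((N**2 + N**2) - 5) = N + (2*N**2 - 5) = N + (-5 + 2*N**2) = -5 + N + 2*N**2)
a((-3 + 0)*4)*G(34, -20 - 53) = (-5 + (-3 + 0)*4 + 2*((-3 + 0)*4)**2)*(30 + 2*(-20 - 53)) = (-5 - 3*4 + 2*(-3*4)**2)*(30 + 2*(-73)) = (-5 - 12 + 2*(-12)**2)*(30 - 146) = (-5 - 12 + 2*144)*(-116) = (-5 - 12 + 288)*(-116) = 271*(-116) = -31436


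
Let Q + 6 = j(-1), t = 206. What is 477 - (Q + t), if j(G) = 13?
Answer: 264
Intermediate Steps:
Q = 7 (Q = -6 + 13 = 7)
477 - (Q + t) = 477 - (7 + 206) = 477 - 1*213 = 477 - 213 = 264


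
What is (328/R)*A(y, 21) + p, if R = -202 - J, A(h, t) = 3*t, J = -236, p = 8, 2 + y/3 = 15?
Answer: 10468/17 ≈ 615.76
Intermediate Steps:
y = 39 (y = -6 + 3*15 = -6 + 45 = 39)
R = 34 (R = -202 - 1*(-236) = -202 + 236 = 34)
(328/R)*A(y, 21) + p = (328/34)*(3*21) + 8 = (328*(1/34))*63 + 8 = (164/17)*63 + 8 = 10332/17 + 8 = 10468/17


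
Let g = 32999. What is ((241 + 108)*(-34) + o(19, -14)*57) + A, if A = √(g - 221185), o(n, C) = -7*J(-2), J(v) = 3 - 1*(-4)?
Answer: -14659 + I*√188186 ≈ -14659.0 + 433.8*I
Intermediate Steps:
J(v) = 7 (J(v) = 3 + 4 = 7)
o(n, C) = -49 (o(n, C) = -7*7 = -49)
A = I*√188186 (A = √(32999 - 221185) = √(-188186) = I*√188186 ≈ 433.8*I)
((241 + 108)*(-34) + o(19, -14)*57) + A = ((241 + 108)*(-34) - 49*57) + I*√188186 = (349*(-34) - 2793) + I*√188186 = (-11866 - 2793) + I*√188186 = -14659 + I*√188186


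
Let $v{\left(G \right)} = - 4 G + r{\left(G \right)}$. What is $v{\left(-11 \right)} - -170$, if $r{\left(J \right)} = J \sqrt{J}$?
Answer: $214 - 11 i \sqrt{11} \approx 214.0 - 36.483 i$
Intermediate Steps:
$r{\left(J \right)} = J^{\frac{3}{2}}$
$v{\left(G \right)} = G^{\frac{3}{2}} - 4 G$ ($v{\left(G \right)} = - 4 G + G^{\frac{3}{2}} = G^{\frac{3}{2}} - 4 G$)
$v{\left(-11 \right)} - -170 = \left(\left(-11\right)^{\frac{3}{2}} - -44\right) - -170 = \left(- 11 i \sqrt{11} + 44\right) + 170 = \left(44 - 11 i \sqrt{11}\right) + 170 = 214 - 11 i \sqrt{11}$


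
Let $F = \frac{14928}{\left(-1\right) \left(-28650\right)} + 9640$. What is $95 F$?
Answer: $\frac{874636272}{955} \approx 9.1585 \cdot 10^{5}$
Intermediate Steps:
$F = \frac{46033488}{4775}$ ($F = \frac{14928}{28650} + 9640 = 14928 \cdot \frac{1}{28650} + 9640 = \frac{2488}{4775} + 9640 = \frac{46033488}{4775} \approx 9640.5$)
$95 F = 95 \cdot \frac{46033488}{4775} = \frac{874636272}{955}$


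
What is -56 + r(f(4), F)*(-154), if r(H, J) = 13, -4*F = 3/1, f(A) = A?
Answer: -2058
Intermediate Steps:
F = -¾ (F = -3/(4*1) = -3/4 = -¼*3 = -¾ ≈ -0.75000)
-56 + r(f(4), F)*(-154) = -56 + 13*(-154) = -56 - 2002 = -2058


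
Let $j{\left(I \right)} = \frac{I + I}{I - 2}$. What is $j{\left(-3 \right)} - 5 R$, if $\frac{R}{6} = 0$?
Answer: $\frac{6}{5} \approx 1.2$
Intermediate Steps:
$R = 0$ ($R = 6 \cdot 0 = 0$)
$j{\left(I \right)} = \frac{2 I}{-2 + I}$
$j{\left(-3 \right)} - 5 R = 2 \left(-3\right) \frac{1}{-2 - 3} - 0 = 2 \left(-3\right) \frac{1}{-5} + 0 = 2 \left(-3\right) \left(- \frac{1}{5}\right) + 0 = \frac{6}{5} + 0 = \frac{6}{5}$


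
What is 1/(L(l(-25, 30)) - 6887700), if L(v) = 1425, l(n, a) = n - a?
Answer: -1/6886275 ≈ -1.4522e-7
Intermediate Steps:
1/(L(l(-25, 30)) - 6887700) = 1/(1425 - 6887700) = 1/(-6886275) = -1/6886275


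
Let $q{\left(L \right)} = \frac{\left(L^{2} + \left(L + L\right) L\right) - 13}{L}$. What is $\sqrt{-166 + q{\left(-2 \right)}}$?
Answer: $\frac{i \sqrt{662}}{2} \approx 12.865 i$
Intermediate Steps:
$q{\left(L \right)} = \frac{-13 + 3 L^{2}}{L}$ ($q{\left(L \right)} = \frac{\left(L^{2} + 2 L L\right) - 13}{L} = \frac{\left(L^{2} + 2 L^{2}\right) - 13}{L} = \frac{3 L^{2} - 13}{L} = \frac{-13 + 3 L^{2}}{L}$)
$\sqrt{-166 + q{\left(-2 \right)}} = \sqrt{-166 + \left(- \frac{13}{-2} + 3 \left(-2\right)\right)} = \sqrt{-166 - - \frac{1}{2}} = \sqrt{-166 + \left(\frac{13}{2} - 6\right)} = \sqrt{-166 + \frac{1}{2}} = \sqrt{- \frac{331}{2}} = \frac{i \sqrt{662}}{2}$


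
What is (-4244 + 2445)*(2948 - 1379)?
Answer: -2822631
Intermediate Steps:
(-4244 + 2445)*(2948 - 1379) = -1799*1569 = -2822631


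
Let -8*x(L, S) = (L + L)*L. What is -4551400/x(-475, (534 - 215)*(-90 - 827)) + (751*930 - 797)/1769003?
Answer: 1294526578497/15965252075 ≈ 81.084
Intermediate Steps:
x(L, S) = -L²/4 (x(L, S) = -(L + L)*L/8 = -2*L*L/8 = -L²/4)
-4551400/x(-475, (534 - 215)*(-90 - 827)) + (751*930 - 797)/1769003 = -4551400/((-¼*(-475)²)) + (751*930 - 797)/1769003 = -4551400/((-¼*225625)) + (698430 - 797)*(1/1769003) = -4551400/(-225625/4) + 697633*(1/1769003) = -4551400*(-4/225625) + 697633/1769003 = 728224/9025 + 697633/1769003 = 1294526578497/15965252075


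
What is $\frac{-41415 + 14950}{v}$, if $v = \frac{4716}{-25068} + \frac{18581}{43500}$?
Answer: $- \frac{2404914247500}{21720209} \approx -1.1072 \cdot 10^{5}$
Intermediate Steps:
$v = \frac{21720209}{90871500}$ ($v = 4716 \left(- \frac{1}{25068}\right) + 18581 \cdot \frac{1}{43500} = - \frac{393}{2089} + \frac{18581}{43500} = \frac{21720209}{90871500} \approx 0.23902$)
$\frac{-41415 + 14950}{v} = \frac{-41415 + 14950}{\frac{21720209}{90871500}} = \left(-26465\right) \frac{90871500}{21720209} = - \frac{2404914247500}{21720209}$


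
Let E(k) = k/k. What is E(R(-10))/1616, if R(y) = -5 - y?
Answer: 1/1616 ≈ 0.00061881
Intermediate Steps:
E(k) = 1
E(R(-10))/1616 = 1/1616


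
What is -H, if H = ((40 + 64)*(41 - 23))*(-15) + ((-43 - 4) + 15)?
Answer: 28112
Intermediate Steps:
H = -28112 (H = (104*18)*(-15) + (-47 + 15) = 1872*(-15) - 32 = -28080 - 32 = -28112)
-H = -1*(-28112) = 28112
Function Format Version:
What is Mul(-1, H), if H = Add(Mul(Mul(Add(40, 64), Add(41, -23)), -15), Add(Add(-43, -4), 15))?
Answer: 28112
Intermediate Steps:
H = -28112 (H = Add(Mul(Mul(104, 18), -15), Add(-47, 15)) = Add(Mul(1872, -15), -32) = Add(-28080, -32) = -28112)
Mul(-1, H) = Mul(-1, -28112) = 28112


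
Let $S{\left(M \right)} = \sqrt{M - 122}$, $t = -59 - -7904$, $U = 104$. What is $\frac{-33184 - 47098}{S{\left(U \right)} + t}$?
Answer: $- \frac{209937430}{20514681} + \frac{80282 i \sqrt{2}}{20514681} \approx -10.234 + 0.0055344 i$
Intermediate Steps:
$t = 7845$ ($t = -59 + 7904 = 7845$)
$S{\left(M \right)} = \sqrt{-122 + M}$
$\frac{-33184 - 47098}{S{\left(U \right)} + t} = \frac{-33184 - 47098}{\sqrt{-122 + 104} + 7845} = - \frac{80282}{\sqrt{-18} + 7845} = - \frac{80282}{3 i \sqrt{2} + 7845} = - \frac{80282}{7845 + 3 i \sqrt{2}}$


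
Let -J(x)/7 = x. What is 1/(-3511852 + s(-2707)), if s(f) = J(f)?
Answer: -1/3492903 ≈ -2.8629e-7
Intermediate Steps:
J(x) = -7*x
s(f) = -7*f
1/(-3511852 + s(-2707)) = 1/(-3511852 - 7*(-2707)) = 1/(-3511852 + 18949) = 1/(-3492903) = -1/3492903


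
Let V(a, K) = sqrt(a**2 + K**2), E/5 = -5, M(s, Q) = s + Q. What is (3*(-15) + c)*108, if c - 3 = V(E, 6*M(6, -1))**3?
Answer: -4536 + 823500*sqrt(61) ≈ 6.4272e+6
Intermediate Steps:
M(s, Q) = Q + s
E = -25 (E = 5*(-5) = -25)
V(a, K) = sqrt(K**2 + a**2)
c = 3 + 7625*sqrt(61) (c = 3 + (sqrt((6*(-1 + 6))**2 + (-25)**2))**3 = 3 + (sqrt((6*5)**2 + 625))**3 = 3 + (sqrt(30**2 + 625))**3 = 3 + (sqrt(900 + 625))**3 = 3 + (sqrt(1525))**3 = 3 + (5*sqrt(61))**3 = 3 + 7625*sqrt(61) ≈ 59556.)
(3*(-15) + c)*108 = (3*(-15) + (3 + 7625*sqrt(61)))*108 = (-45 + (3 + 7625*sqrt(61)))*108 = (-42 + 7625*sqrt(61))*108 = -4536 + 823500*sqrt(61)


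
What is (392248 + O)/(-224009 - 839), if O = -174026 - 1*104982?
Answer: -14155/28106 ≈ -0.50363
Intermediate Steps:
O = -279008 (O = -174026 - 104982 = -279008)
(392248 + O)/(-224009 - 839) = (392248 - 279008)/(-224009 - 839) = 113240/(-224848) = 113240*(-1/224848) = -14155/28106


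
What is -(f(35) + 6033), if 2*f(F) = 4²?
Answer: -6041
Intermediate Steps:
f(F) = 8 (f(F) = (½)*4² = (½)*16 = 8)
-(f(35) + 6033) = -(8 + 6033) = -1*6041 = -6041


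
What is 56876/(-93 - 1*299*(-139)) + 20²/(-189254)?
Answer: 1343427913/980998109 ≈ 1.3694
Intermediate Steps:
56876/(-93 - 1*299*(-139)) + 20²/(-189254) = 56876/(-93 - 299*(-139)) + 400*(-1/189254) = 56876/(-93 + 41561) - 200/94627 = 56876/41468 - 200/94627 = 56876*(1/41468) - 200/94627 = 14219/10367 - 200/94627 = 1343427913/980998109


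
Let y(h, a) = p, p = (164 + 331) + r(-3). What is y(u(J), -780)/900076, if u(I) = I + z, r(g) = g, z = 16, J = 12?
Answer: 123/225019 ≈ 0.00054662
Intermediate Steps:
u(I) = 16 + I (u(I) = I + 16 = 16 + I)
p = 492 (p = (164 + 331) - 3 = 495 - 3 = 492)
y(h, a) = 492
y(u(J), -780)/900076 = 492/900076 = 492*(1/900076) = 123/225019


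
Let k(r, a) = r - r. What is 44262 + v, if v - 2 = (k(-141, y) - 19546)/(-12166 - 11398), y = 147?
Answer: 521528221/11782 ≈ 44265.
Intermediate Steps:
k(r, a) = 0
v = 33337/11782 (v = 2 + (0 - 19546)/(-12166 - 11398) = 2 - 19546/(-23564) = 2 - 19546*(-1/23564) = 2 + 9773/11782 = 33337/11782 ≈ 2.8295)
44262 + v = 44262 + 33337/11782 = 521528221/11782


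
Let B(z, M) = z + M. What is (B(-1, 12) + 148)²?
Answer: 25281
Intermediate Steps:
B(z, M) = M + z
(B(-1, 12) + 148)² = ((12 - 1) + 148)² = (11 + 148)² = 159² = 25281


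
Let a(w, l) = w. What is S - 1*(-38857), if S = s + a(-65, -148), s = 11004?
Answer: 49796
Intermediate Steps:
S = 10939 (S = 11004 - 65 = 10939)
S - 1*(-38857) = 10939 - 1*(-38857) = 10939 + 38857 = 49796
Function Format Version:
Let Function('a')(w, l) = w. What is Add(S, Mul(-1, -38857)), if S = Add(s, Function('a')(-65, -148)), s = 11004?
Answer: 49796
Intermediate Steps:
S = 10939 (S = Add(11004, -65) = 10939)
Add(S, Mul(-1, -38857)) = Add(10939, Mul(-1, -38857)) = Add(10939, 38857) = 49796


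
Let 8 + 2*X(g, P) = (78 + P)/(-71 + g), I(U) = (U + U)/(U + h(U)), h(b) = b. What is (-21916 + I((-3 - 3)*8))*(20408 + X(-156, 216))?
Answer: -101500659315/227 ≈ -4.4714e+8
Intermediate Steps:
I(U) = 1 (I(U) = (U + U)/(U + U) = (2*U)/((2*U)) = (2*U)*(1/(2*U)) = 1)
X(g, P) = -4 + (78 + P)/(2*(-71 + g)) (X(g, P) = -4 + ((78 + P)/(-71 + g))/2 = -4 + (78 + P)/(2*(-71 + g)))
(-21916 + I((-3 - 3)*8))*(20408 + X(-156, 216)) = (-21916 + 1)*(20408 + (646 + 216 - 8*(-156))/(2*(-71 - 156))) = -21915*(20408 + (½)*(646 + 216 + 1248)/(-227)) = -21915*(20408 + (½)*(-1/227)*2110) = -21915*(20408 - 1055/227) = -21915*4631561/227 = -101500659315/227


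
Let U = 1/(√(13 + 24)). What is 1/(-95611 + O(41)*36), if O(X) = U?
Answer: -3537607/338234141581 - 36*√37/338234141581 ≈ -1.0460e-5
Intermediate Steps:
U = √37/37 (U = 1/(√37) = √37/37 ≈ 0.16440)
O(X) = √37/37
1/(-95611 + O(41)*36) = 1/(-95611 + (√37/37)*36) = 1/(-95611 + 36*√37/37)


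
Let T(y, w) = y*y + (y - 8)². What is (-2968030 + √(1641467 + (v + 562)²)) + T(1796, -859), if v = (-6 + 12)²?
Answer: 3454530 + 3*√222119 ≈ 3.4559e+6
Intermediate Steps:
v = 36 (v = 6² = 36)
T(y, w) = y² + (-8 + y)²
(-2968030 + √(1641467 + (v + 562)²)) + T(1796, -859) = (-2968030 + √(1641467 + (36 + 562)²)) + (1796² + (-8 + 1796)²) = (-2968030 + √(1641467 + 598²)) + (3225616 + 1788²) = (-2968030 + √(1641467 + 357604)) + (3225616 + 3196944) = (-2968030 + √1999071) + 6422560 = (-2968030 + 3*√222119) + 6422560 = 3454530 + 3*√222119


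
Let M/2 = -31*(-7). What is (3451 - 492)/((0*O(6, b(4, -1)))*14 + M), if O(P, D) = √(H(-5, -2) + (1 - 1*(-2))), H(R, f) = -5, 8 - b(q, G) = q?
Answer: 2959/434 ≈ 6.8180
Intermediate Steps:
b(q, G) = 8 - q
M = 434 (M = 2*(-31*(-7)) = 2*217 = 434)
O(P, D) = I*√2 (O(P, D) = √(-5 + (1 - 1*(-2))) = √(-5 + (1 + 2)) = √(-5 + 3) = √(-2) = I*√2)
(3451 - 492)/((0*O(6, b(4, -1)))*14 + M) = (3451 - 492)/((0*(I*√2))*14 + 434) = 2959/(0*14 + 434) = 2959/(0 + 434) = 2959/434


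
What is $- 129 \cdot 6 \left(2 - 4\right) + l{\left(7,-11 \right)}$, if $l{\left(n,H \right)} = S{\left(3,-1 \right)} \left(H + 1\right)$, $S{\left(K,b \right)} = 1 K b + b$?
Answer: $1588$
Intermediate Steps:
$S{\left(K,b \right)} = b + K b$ ($S{\left(K,b \right)} = K b + b = b + K b$)
$l{\left(n,H \right)} = -4 - 4 H$ ($l{\left(n,H \right)} = - (1 + 3) \left(H + 1\right) = \left(-1\right) 4 \left(1 + H\right) = - 4 \left(1 + H\right) = -4 - 4 H$)
$- 129 \cdot 6 \left(2 - 4\right) + l{\left(7,-11 \right)} = - 129 \cdot 6 \left(2 - 4\right) - -40 = - 129 \cdot 6 \left(-2\right) + \left(-4 + 44\right) = \left(-129\right) \left(-12\right) + 40 = 1548 + 40 = 1588$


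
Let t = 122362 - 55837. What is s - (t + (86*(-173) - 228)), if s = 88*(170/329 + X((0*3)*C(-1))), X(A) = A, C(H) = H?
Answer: -16901891/329 ≈ -51374.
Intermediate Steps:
t = 66525
s = 14960/329 (s = 88*(170/329 + (0*3)*(-1)) = 88*(170*(1/329) + 0*(-1)) = 88*(170/329 + 0) = 88*(170/329) = 14960/329 ≈ 45.471)
s - (t + (86*(-173) - 228)) = 14960/329 - (66525 + (86*(-173) - 228)) = 14960/329 - (66525 + (-14878 - 228)) = 14960/329 - (66525 - 15106) = 14960/329 - 1*51419 = 14960/329 - 51419 = -16901891/329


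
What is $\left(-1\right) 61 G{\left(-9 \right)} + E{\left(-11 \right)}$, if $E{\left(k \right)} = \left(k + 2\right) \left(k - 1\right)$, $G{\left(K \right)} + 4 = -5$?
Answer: $657$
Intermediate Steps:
$G{\left(K \right)} = -9$ ($G{\left(K \right)} = -4 - 5 = -9$)
$E{\left(k \right)} = \left(-1 + k\right) \left(2 + k\right)$ ($E{\left(k \right)} = \left(2 + k\right) \left(-1 + k\right) = \left(-1 + k\right) \left(2 + k\right)$)
$\left(-1\right) 61 G{\left(-9 \right)} + E{\left(-11 \right)} = \left(-1\right) 61 \left(-9\right) - \left(13 - 121\right) = \left(-61\right) \left(-9\right) - -108 = 549 + 108 = 657$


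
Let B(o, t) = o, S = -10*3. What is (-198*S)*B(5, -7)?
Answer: 29700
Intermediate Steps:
S = -30
(-198*S)*B(5, -7) = -198*(-30)*5 = 5940*5 = 29700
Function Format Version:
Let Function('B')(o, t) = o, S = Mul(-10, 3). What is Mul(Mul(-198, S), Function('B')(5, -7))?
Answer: 29700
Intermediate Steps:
S = -30
Mul(Mul(-198, S), Function('B')(5, -7)) = Mul(Mul(-198, -30), 5) = Mul(5940, 5) = 29700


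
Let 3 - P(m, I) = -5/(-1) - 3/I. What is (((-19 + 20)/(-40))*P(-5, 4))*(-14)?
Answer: -7/16 ≈ -0.43750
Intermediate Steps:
P(m, I) = -2 + 3/I (P(m, I) = 3 - (-5/(-1) - 3/I) = 3 - (-5*(-1) - 3/I) = 3 - (5 - 3/I) = 3 + (-5 + 3/I) = -2 + 3/I)
(((-19 + 20)/(-40))*P(-5, 4))*(-14) = (((-19 + 20)/(-40))*(-2 + 3/4))*(-14) = ((1*(-1/40))*(-2 + 3*(¼)))*(-14) = -(-2 + ¾)/40*(-14) = -1/40*(-5/4)*(-14) = (1/32)*(-14) = -7/16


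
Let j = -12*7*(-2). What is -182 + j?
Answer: -14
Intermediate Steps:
j = 168 (j = -84*(-2) = 168)
-182 + j = -182 + 168 = -14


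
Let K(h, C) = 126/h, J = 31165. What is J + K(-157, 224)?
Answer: 4892779/157 ≈ 31164.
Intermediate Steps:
J + K(-157, 224) = 31165 + 126/(-157) = 31165 + 126*(-1/157) = 31165 - 126/157 = 4892779/157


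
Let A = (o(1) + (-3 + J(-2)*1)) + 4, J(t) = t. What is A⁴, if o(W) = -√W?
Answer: 16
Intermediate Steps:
A = -2 (A = (-√1 + (-3 - 2*1)) + 4 = (-1*1 + (-3 - 2)) + 4 = (-1 - 5) + 4 = -6 + 4 = -2)
A⁴ = (-2)⁴ = 16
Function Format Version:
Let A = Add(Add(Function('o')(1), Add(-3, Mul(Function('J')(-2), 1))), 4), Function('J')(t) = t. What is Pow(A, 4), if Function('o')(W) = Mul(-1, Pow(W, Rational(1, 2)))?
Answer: 16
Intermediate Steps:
A = -2 (A = Add(Add(Mul(-1, Pow(1, Rational(1, 2))), Add(-3, Mul(-2, 1))), 4) = Add(Add(Mul(-1, 1), Add(-3, -2)), 4) = Add(Add(-1, -5), 4) = Add(-6, 4) = -2)
Pow(A, 4) = Pow(-2, 4) = 16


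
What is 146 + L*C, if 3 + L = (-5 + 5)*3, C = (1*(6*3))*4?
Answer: -70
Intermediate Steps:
C = 72 (C = (1*18)*4 = 18*4 = 72)
L = -3 (L = -3 + (-5 + 5)*3 = -3 + 0*3 = -3 + 0 = -3)
146 + L*C = 146 - 3*72 = 146 - 216 = -70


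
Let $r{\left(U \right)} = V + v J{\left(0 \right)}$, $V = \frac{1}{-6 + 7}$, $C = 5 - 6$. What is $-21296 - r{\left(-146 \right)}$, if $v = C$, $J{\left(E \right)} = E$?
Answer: $-21297$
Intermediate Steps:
$C = -1$ ($C = 5 - 6 = -1$)
$V = 1$ ($V = 1^{-1} = 1$)
$v = -1$
$r{\left(U \right)} = 1$ ($r{\left(U \right)} = 1 - 0 = 1 + 0 = 1$)
$-21296 - r{\left(-146 \right)} = -21296 - 1 = -21297$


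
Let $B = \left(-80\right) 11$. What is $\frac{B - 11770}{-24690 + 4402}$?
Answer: $\frac{6325}{10144} \approx 0.62352$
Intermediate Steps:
$B = -880$
$\frac{B - 11770}{-24690 + 4402} = \frac{-880 - 11770}{-24690 + 4402} = - \frac{12650}{-20288} = \left(-12650\right) \left(- \frac{1}{20288}\right) = \frac{6325}{10144}$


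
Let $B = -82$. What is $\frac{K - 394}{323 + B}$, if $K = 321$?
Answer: $- \frac{73}{241} \approx -0.3029$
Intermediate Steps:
$\frac{K - 394}{323 + B} = \frac{321 - 394}{323 - 82} = - \frac{73}{241}$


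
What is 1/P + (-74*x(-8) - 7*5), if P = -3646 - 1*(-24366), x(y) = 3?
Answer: -5325039/20720 ≈ -257.00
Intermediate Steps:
P = 20720 (P = -3646 + 24366 = 20720)
1/P + (-74*x(-8) - 7*5) = 1/20720 + (-74*3 - 7*5) = 1/20720 + (-222 - 35) = 1/20720 - 257 = -5325039/20720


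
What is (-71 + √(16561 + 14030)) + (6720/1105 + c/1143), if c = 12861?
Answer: -1506260/28067 + 3*√3399 ≈ 121.24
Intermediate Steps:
(-71 + √(16561 + 14030)) + (6720/1105 + c/1143) = (-71 + √(16561 + 14030)) + (6720/1105 + 12861/1143) = (-71 + √30591) + (6720*(1/1105) + 12861*(1/1143)) = (-71 + 3*√3399) + (1344/221 + 1429/127) = (-71 + 3*√3399) + 486497/28067 = -1506260/28067 + 3*√3399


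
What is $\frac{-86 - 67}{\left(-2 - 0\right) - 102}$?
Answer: $\frac{153}{104} \approx 1.4712$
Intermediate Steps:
$\frac{-86 - 67}{\left(-2 - 0\right) - 102} = \frac{-86 - 67}{\left(-2 + 0\right) - 102} = - \frac{153}{-2 - 102} = - \frac{153}{-104} = \left(-153\right) \left(- \frac{1}{104}\right) = \frac{153}{104}$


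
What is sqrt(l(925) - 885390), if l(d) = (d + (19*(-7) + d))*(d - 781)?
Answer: I*sqrt(638142) ≈ 798.84*I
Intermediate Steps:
l(d) = (-781 + d)*(-133 + 2*d) (l(d) = (d + (-133 + d))*(-781 + d) = (-133 + 2*d)*(-781 + d) = (-781 + d)*(-133 + 2*d))
sqrt(l(925) - 885390) = sqrt((103873 - 1695*925 + 2*925**2) - 885390) = sqrt((103873 - 1567875 + 2*855625) - 885390) = sqrt((103873 - 1567875 + 1711250) - 885390) = sqrt(247248 - 885390) = sqrt(-638142) = I*sqrt(638142)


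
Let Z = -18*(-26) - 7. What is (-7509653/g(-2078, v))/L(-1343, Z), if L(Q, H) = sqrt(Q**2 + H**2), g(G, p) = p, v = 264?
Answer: -7509653*sqrt(11930)/40943760 ≈ -20.033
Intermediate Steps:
Z = 461 (Z = 468 - 7 = 461)
L(Q, H) = sqrt(H**2 + Q**2)
(-7509653/g(-2078, v))/L(-1343, Z) = (-7509653/264)/(sqrt(461**2 + (-1343)**2)) = (-7509653*1/264)/(sqrt(212521 + 1803649)) = -7509653*sqrt(11930)/155090/264 = -7509653*sqrt(11930)/40943760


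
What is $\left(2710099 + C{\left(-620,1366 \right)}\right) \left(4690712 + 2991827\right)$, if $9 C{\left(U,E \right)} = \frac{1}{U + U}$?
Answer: $\frac{232356124469106221}{11160} \approx 2.082 \cdot 10^{13}$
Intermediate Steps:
$C{\left(U,E \right)} = \frac{1}{18 U}$ ($C{\left(U,E \right)} = \frac{1}{9 \left(U + U\right)} = \frac{1}{9 \cdot 2 U} = \frac{\frac{1}{2} \frac{1}{U}}{9} = \frac{1}{18 U}$)
$\left(2710099 + C{\left(-620,1366 \right)}\right) \left(4690712 + 2991827\right) = \left(2710099 + \frac{1}{18 \left(-620\right)}\right) \left(4690712 + 2991827\right) = \left(2710099 + \frac{1}{18} \left(- \frac{1}{620}\right)\right) 7682539 = \left(2710099 - \frac{1}{11160}\right) 7682539 = \frac{30244704839}{11160} \cdot 7682539 = \frac{232356124469106221}{11160}$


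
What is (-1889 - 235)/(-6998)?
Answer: 1062/3499 ≈ 0.30352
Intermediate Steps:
(-1889 - 235)/(-6998) = -2124*(-1/6998) = 1062/3499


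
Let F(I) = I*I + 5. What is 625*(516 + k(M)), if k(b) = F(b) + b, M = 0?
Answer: 325625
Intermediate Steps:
F(I) = 5 + I² (F(I) = I² + 5 = 5 + I²)
k(b) = 5 + b + b² (k(b) = (5 + b²) + b = 5 + b + b²)
625*(516 + k(M)) = 625*(516 + (5 + 0 + 0²)) = 625*(516 + (5 + 0 + 0)) = 625*(516 + 5) = 625*521 = 325625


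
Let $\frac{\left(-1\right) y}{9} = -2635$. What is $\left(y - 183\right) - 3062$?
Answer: $20470$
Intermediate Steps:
$y = 23715$ ($y = \left(-9\right) \left(-2635\right) = 23715$)
$\left(y - 183\right) - 3062 = \left(23715 - 183\right) - 3062 = 23532 - 3062 = 20470$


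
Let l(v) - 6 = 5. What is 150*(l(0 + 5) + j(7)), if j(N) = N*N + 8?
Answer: 10200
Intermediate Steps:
j(N) = 8 + N² (j(N) = N² + 8 = 8 + N²)
l(v) = 11 (l(v) = 6 + 5 = 11)
150*(l(0 + 5) + j(7)) = 150*(11 + (8 + 7²)) = 150*(11 + (8 + 49)) = 150*(11 + 57) = 150*68 = 10200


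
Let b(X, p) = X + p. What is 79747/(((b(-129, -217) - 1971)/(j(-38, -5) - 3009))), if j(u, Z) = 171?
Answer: 226321986/2317 ≈ 97679.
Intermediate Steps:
79747/(((b(-129, -217) - 1971)/(j(-38, -5) - 3009))) = 79747/((((-129 - 217) - 1971)/(171 - 3009))) = 79747/(((-346 - 1971)/(-2838))) = 79747/((-2317*(-1/2838))) = 79747/(2317/2838) = 79747*(2838/2317) = 226321986/2317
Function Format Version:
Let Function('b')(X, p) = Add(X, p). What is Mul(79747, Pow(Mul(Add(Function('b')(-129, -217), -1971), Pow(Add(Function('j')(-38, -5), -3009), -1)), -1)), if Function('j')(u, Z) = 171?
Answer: Rational(226321986, 2317) ≈ 97679.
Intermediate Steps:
Mul(79747, Pow(Mul(Add(Function('b')(-129, -217), -1971), Pow(Add(Function('j')(-38, -5), -3009), -1)), -1)) = Mul(79747, Pow(Mul(Add(Add(-129, -217), -1971), Pow(Add(171, -3009), -1)), -1)) = Mul(79747, Pow(Mul(Add(-346, -1971), Pow(-2838, -1)), -1)) = Mul(79747, Pow(Mul(-2317, Rational(-1, 2838)), -1)) = Mul(79747, Pow(Rational(2317, 2838), -1)) = Mul(79747, Rational(2838, 2317)) = Rational(226321986, 2317)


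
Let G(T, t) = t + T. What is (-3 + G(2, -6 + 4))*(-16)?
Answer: 48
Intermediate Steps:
G(T, t) = T + t
(-3 + G(2, -6 + 4))*(-16) = (-3 + (2 + (-6 + 4)))*(-16) = (-3 + (2 - 2))*(-16) = (-3 + 0)*(-16) = -3*(-16) = 48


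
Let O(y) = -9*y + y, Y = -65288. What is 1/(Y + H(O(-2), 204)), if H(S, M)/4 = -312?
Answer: -1/66536 ≈ -1.5029e-5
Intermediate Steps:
O(y) = -8*y
H(S, M) = -1248 (H(S, M) = 4*(-312) = -1248)
1/(Y + H(O(-2), 204)) = 1/(-65288 - 1248) = 1/(-66536) = -1/66536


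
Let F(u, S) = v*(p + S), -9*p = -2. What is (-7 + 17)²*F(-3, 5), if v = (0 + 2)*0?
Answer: 0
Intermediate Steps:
p = 2/9 (p = -⅑*(-2) = 2/9 ≈ 0.22222)
v = 0 (v = 2*0 = 0)
F(u, S) = 0 (F(u, S) = 0*(2/9 + S) = 0)
(-7 + 17)²*F(-3, 5) = (-7 + 17)²*0 = 10²*0 = 100*0 = 0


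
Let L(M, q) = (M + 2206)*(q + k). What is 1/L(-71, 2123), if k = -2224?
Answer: -1/215635 ≈ -4.6375e-6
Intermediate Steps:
L(M, q) = (-2224 + q)*(2206 + M) (L(M, q) = (M + 2206)*(q - 2224) = (2206 + M)*(-2224 + q) = (-2224 + q)*(2206 + M))
1/L(-71, 2123) = 1/(-4906144 - 2224*(-71) + 2206*2123 - 71*2123) = 1/(-4906144 + 157904 + 4683338 - 150733) = 1/(-215635) = -1/215635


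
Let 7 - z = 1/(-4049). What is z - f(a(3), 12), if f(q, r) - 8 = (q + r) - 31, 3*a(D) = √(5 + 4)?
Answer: 68834/4049 ≈ 17.000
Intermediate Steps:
a(D) = 1 (a(D) = √(5 + 4)/3 = √9/3 = (⅓)*3 = 1)
z = 28344/4049 (z = 7 - 1/(-4049) = 7 - 1*(-1/4049) = 7 + 1/4049 = 28344/4049 ≈ 7.0002)
f(q, r) = -23 + q + r (f(q, r) = 8 + ((q + r) - 31) = 8 + (-31 + q + r) = -23 + q + r)
z - f(a(3), 12) = 28344/4049 - (-23 + 1 + 12) = 28344/4049 - 1*(-10) = 28344/4049 + 10 = 68834/4049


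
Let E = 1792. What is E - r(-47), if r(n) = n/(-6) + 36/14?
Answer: 74827/42 ≈ 1781.6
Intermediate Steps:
r(n) = 18/7 - n/6 (r(n) = n*(-⅙) + 36*(1/14) = -n/6 + 18/7 = 18/7 - n/6)
E - r(-47) = 1792 - (18/7 - ⅙*(-47)) = 1792 - (18/7 + 47/6) = 1792 - 1*437/42 = 1792 - 437/42 = 74827/42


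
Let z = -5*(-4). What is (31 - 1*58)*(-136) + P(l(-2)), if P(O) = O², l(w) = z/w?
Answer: 3772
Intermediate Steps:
z = 20
l(w) = 20/w
(31 - 1*58)*(-136) + P(l(-2)) = (31 - 1*58)*(-136) + (20/(-2))² = (31 - 58)*(-136) + (20*(-½))² = -27*(-136) + (-10)² = 3672 + 100 = 3772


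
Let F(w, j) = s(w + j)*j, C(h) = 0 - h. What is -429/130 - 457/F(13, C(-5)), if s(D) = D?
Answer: -377/45 ≈ -8.3778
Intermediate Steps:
C(h) = -h
F(w, j) = j*(j + w) (F(w, j) = (w + j)*j = (j + w)*j = j*(j + w))
-429/130 - 457/F(13, C(-5)) = -429/130 - 457*1/(5*(-1*(-5) + 13)) = -429*1/130 - 457*1/(5*(5 + 13)) = -33/10 - 457/(5*18) = -33/10 - 457/90 = -377/45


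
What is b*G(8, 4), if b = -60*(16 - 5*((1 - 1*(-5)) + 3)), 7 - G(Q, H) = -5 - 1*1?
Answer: 22620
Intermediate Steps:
G(Q, H) = 13 (G(Q, H) = 7 - (-5 - 1*1) = 7 - (-5 - 1) = 7 - 1*(-6) = 7 + 6 = 13)
b = 1740 (b = -60*(16 - 5*((1 + 5) + 3)) = -60*(16 - 5*(6 + 3)) = -60*(16 - 5*9) = -60*(16 - 45) = -60*(-29) = 1740)
b*G(8, 4) = 1740*13 = 22620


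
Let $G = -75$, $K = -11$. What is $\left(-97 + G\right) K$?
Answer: $1892$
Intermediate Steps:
$\left(-97 + G\right) K = \left(-97 - 75\right) \left(-11\right) = \left(-172\right) \left(-11\right) = 1892$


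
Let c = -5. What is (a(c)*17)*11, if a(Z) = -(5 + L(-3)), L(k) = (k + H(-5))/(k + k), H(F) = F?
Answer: -3553/3 ≈ -1184.3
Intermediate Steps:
L(k) = (-5 + k)/(2*k) (L(k) = (k - 5)/(k + k) = (-5 + k)/((2*k)) = (-5 + k)*(1/(2*k)) = (-5 + k)/(2*k))
a(Z) = -19/3 (a(Z) = -(5 + (1/2)*(-5 - 3)/(-3)) = -(5 + (1/2)*(-1/3)*(-8)) = -(5 + 4/3) = -1*19/3 = -19/3)
(a(c)*17)*11 = -19/3*17*11 = -323/3*11 = -3553/3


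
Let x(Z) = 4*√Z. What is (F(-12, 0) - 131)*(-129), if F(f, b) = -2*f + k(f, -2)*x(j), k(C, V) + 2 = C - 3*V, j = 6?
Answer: 13803 + 4128*√6 ≈ 23915.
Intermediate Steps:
k(C, V) = -2 + C - 3*V (k(C, V) = -2 + (C - 3*V) = -2 + C - 3*V)
F(f, b) = -2*f + 4*√6*(4 + f) (F(f, b) = -2*f + (-2 + f - 3*(-2))*(4*√6) = -2*f + (-2 + f + 6)*(4*√6) = -2*f + (4 + f)*(4*√6) = -2*f + 4*√6*(4 + f))
(F(-12, 0) - 131)*(-129) = ((-2*(-12) + 4*√6*(4 - 12)) - 131)*(-129) = ((24 + 4*√6*(-8)) - 131)*(-129) = ((24 - 32*√6) - 131)*(-129) = (-107 - 32*√6)*(-129) = 13803 + 4128*√6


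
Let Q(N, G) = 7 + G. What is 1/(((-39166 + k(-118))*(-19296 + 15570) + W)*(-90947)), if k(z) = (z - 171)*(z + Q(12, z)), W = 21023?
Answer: 1/9152621143049 ≈ 1.0926e-13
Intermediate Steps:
k(z) = (-171 + z)*(7 + 2*z) (k(z) = (z - 171)*(z + (7 + z)) = (-171 + z)*(7 + 2*z))
1/(((-39166 + k(-118))*(-19296 + 15570) + W)*(-90947)) = 1/(((-39166 + (-1197 - 335*(-118) + 2*(-118)²))*(-19296 + 15570) + 21023)*(-90947)) = -1/90947/((-39166 + (-1197 + 39530 + 2*13924))*(-3726) + 21023) = -1/90947/((-39166 + (-1197 + 39530 + 27848))*(-3726) + 21023) = -1/90947/((-39166 + 66181)*(-3726) + 21023) = -1/90947/(27015*(-3726) + 21023) = -1/90947/(-100657890 + 21023) = -1/90947/(-100636867) = -1/100636867*(-1/90947) = 1/9152621143049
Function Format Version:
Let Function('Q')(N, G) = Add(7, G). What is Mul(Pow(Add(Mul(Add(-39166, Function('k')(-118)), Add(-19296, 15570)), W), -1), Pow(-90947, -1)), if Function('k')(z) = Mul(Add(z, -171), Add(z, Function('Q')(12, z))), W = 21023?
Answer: Rational(1, 9152621143049) ≈ 1.0926e-13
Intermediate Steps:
Function('k')(z) = Mul(Add(-171, z), Add(7, Mul(2, z))) (Function('k')(z) = Mul(Add(z, -171), Add(z, Add(7, z))) = Mul(Add(-171, z), Add(7, Mul(2, z))))
Mul(Pow(Add(Mul(Add(-39166, Function('k')(-118)), Add(-19296, 15570)), W), -1), Pow(-90947, -1)) = Mul(Pow(Add(Mul(Add(-39166, Add(-1197, Mul(-335, -118), Mul(2, Pow(-118, 2)))), Add(-19296, 15570)), 21023), -1), Pow(-90947, -1)) = Mul(Pow(Add(Mul(Add(-39166, Add(-1197, 39530, Mul(2, 13924))), -3726), 21023), -1), Rational(-1, 90947)) = Mul(Pow(Add(Mul(Add(-39166, Add(-1197, 39530, 27848)), -3726), 21023), -1), Rational(-1, 90947)) = Mul(Pow(Add(Mul(Add(-39166, 66181), -3726), 21023), -1), Rational(-1, 90947)) = Mul(Pow(Add(Mul(27015, -3726), 21023), -1), Rational(-1, 90947)) = Mul(Pow(Add(-100657890, 21023), -1), Rational(-1, 90947)) = Mul(Pow(-100636867, -1), Rational(-1, 90947)) = Mul(Rational(-1, 100636867), Rational(-1, 90947)) = Rational(1, 9152621143049)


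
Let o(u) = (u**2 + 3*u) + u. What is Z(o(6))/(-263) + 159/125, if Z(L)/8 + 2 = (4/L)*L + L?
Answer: -20183/32875 ≈ -0.61393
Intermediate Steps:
o(u) = u**2 + 4*u
Z(L) = 16 + 8*L (Z(L) = -16 + 8*((4/L)*L + L) = -16 + 8*(4 + L) = -16 + (32 + 8*L) = 16 + 8*L)
Z(o(6))/(-263) + 159/125 = (16 + 8*(6*(4 + 6)))/(-263) + 159/125 = (16 + 8*(6*10))*(-1/263) + 159*(1/125) = (16 + 8*60)*(-1/263) + 159/125 = (16 + 480)*(-1/263) + 159/125 = 496*(-1/263) + 159/125 = -496/263 + 159/125 = -20183/32875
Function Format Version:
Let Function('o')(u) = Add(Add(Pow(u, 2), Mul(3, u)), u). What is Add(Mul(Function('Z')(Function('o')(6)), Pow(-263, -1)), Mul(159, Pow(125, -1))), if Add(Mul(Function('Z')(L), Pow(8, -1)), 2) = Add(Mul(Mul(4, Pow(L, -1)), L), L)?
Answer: Rational(-20183, 32875) ≈ -0.61393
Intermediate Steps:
Function('o')(u) = Add(Pow(u, 2), Mul(4, u))
Function('Z')(L) = Add(16, Mul(8, L)) (Function('Z')(L) = Add(-16, Mul(8, Add(Mul(Mul(4, Pow(L, -1)), L), L))) = Add(-16, Mul(8, Add(4, L))) = Add(-16, Add(32, Mul(8, L))) = Add(16, Mul(8, L)))
Add(Mul(Function('Z')(Function('o')(6)), Pow(-263, -1)), Mul(159, Pow(125, -1))) = Add(Mul(Add(16, Mul(8, Mul(6, Add(4, 6)))), Pow(-263, -1)), Mul(159, Pow(125, -1))) = Add(Mul(Add(16, Mul(8, Mul(6, 10))), Rational(-1, 263)), Mul(159, Rational(1, 125))) = Add(Mul(Add(16, Mul(8, 60)), Rational(-1, 263)), Rational(159, 125)) = Add(Mul(Add(16, 480), Rational(-1, 263)), Rational(159, 125)) = Add(Mul(496, Rational(-1, 263)), Rational(159, 125)) = Add(Rational(-496, 263), Rational(159, 125)) = Rational(-20183, 32875)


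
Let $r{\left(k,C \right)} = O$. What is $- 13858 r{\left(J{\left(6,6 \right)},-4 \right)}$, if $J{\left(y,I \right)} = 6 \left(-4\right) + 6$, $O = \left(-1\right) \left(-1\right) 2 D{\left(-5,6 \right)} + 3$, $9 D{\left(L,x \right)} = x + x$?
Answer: $- \frac{235586}{3} \approx -78529.0$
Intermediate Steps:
$D{\left(L,x \right)} = \frac{2 x}{9}$ ($D{\left(L,x \right)} = \frac{x + x}{9} = \frac{2 x}{9}$)
$O = \frac{17}{3}$ ($O = \left(-1\right) \left(-1\right) 2 \cdot \frac{2}{9} \cdot 6 + 3 = 1 \cdot 2 \cdot \frac{4}{3} + 3 = 2 \cdot \frac{4}{3} + 3 = \frac{8}{3} + 3 = \frac{17}{3} \approx 5.6667$)
$J{\left(y,I \right)} = -18$ ($J{\left(y,I \right)} = -24 + 6 = -18$)
$r{\left(k,C \right)} = \frac{17}{3}$
$- 13858 r{\left(J{\left(6,6 \right)},-4 \right)} = \left(-13858\right) \frac{17}{3} = - \frac{235586}{3}$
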